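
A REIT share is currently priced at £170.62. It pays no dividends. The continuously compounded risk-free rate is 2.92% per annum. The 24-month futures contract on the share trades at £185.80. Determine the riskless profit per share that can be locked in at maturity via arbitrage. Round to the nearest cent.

Fair futures: F* = S·e^(carry·T), with carry = r = 0.0292
F* = 170.62 · e^(0.0292 × 24/12) = 170.62 · e^0.058400 = 170.62 × 1.060139 = £180.8809
Market £185.80 > fair £180.8809: forward overpriced → cash-and-carry (buy spot, short the forward).
At maturity, profit = |F_mkt − F*| = |185.80 − 180.8809| = £4.92 per share

£4.92 per share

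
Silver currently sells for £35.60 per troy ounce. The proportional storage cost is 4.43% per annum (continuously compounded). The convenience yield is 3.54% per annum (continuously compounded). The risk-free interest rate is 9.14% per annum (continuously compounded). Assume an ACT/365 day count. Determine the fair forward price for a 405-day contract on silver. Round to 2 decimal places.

Net carry = r + u − y = 0.0914 + 0.0443 − 0.0354 = 0.1003
F = S·e^((r+u−y)T) = 35.60 · e^(0.1003 × 405/365) = 35.60 · e^0.111292
= 35.60 × 1.117721 = £39.79 per troy ounce

£39.79 per troy ounce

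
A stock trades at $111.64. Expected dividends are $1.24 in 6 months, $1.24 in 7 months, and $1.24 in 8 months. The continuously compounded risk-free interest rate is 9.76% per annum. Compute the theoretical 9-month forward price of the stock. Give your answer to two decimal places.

PV(dividends) I = 1.24·e^(−0.0976·6/12) + 1.24·e^(−0.0976·7/12) + 1.24·e^(−0.0976·8/12)
I = 1.1809 + 1.1714 + 1.1619 = 3.5142
F = (S − I)·e^(rT) = (111.64 − 3.5142) · e^(0.0976·9/12)
= 108.1258 · e^0.073200 = 108.1258 × 1.075946 = $116.34

$116.34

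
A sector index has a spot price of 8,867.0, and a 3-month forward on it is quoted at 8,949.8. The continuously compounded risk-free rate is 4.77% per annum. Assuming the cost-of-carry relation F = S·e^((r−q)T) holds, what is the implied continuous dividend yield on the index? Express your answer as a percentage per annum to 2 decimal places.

1.05%

From F = S·e^((r−q)T): (r − q) = ln(F/S)/T
ln(8949.8/8867.0) = ln(1.009338) = 0.009295
(r − q) = 0.009295 / (3/12) = 0.037180
q = r − ln(F/S)/T = 0.0477 − 0.037180 = 0.010520
q = 1.05%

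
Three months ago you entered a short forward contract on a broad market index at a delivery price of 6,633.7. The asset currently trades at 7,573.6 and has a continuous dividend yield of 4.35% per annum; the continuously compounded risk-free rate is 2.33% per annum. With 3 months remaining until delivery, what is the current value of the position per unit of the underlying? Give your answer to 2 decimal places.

Current fair forward for the remaining 3 months: F = S·e^((r − q)·T), (r − q) = 0.0233 − 0.0435 = -0.0202
F = 7573.6 · e^(-0.0202 × 3/12) = 7573.6 × 0.99496273 = 7535.4497
Value of long forward = (F − K)·e^(−rT) = (7535.4497 − 6633.7) · e^(−0.0233·3/12)
= 901.7497 × 0.99419193 = 896.51
Short position value = −(long value) = -896.51

-896.51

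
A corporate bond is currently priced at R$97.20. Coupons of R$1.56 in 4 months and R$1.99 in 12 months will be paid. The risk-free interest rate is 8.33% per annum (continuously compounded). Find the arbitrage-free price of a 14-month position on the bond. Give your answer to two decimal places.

PV(coupons) I = 1.56·e^(−0.0833·4/12) + 1.99·e^(−0.0833·12/12)
I = 1.5173 + 1.8309 = 3.3482
F = (S − I)·e^(rT) = (97.20 − 3.3482) · e^(0.0833·14/12)
= 93.8518 · e^0.097183 = 93.8518 × 1.102062 = R$103.43

R$103.43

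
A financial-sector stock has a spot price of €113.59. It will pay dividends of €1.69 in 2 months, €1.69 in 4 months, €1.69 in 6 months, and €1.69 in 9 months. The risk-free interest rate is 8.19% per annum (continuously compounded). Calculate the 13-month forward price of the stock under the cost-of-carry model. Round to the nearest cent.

PV(dividends) I = 1.69·e^(−0.0819·2/12) + 1.69·e^(−0.0819·4/12) + 1.69·e^(−0.0819·6/12) + 1.69·e^(−0.0819·9/12)
I = 1.6671 + 1.6445 + 1.6222 + 1.5893 = 6.5231
F = (S − I)·e^(rT) = (113.59 − 6.5231) · e^(0.0819·13/12)
= 107.0669 · e^0.088725 = 107.0669 × 1.092780 = €117.00

€117.00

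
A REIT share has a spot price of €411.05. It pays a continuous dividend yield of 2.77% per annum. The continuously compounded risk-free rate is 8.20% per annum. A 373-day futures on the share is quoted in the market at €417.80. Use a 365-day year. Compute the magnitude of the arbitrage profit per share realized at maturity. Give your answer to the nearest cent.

€16.70 per share

Fair futures: F* = S·e^(carry·T), with carry = (r − q) = 0.0820 − 0.0277 = 0.0543
F* = 411.05 · e^(0.0543 × 373/365) = 411.05 · e^0.055490 = 411.05 × 1.057058 = €434.5037
Market €417.80 < fair €434.5037: forward underpriced → reverse cash-and-carry (short spot, go long the forward).
At maturity, profit = |F_mkt − F*| = |417.80 − 434.5037| = €16.70 per share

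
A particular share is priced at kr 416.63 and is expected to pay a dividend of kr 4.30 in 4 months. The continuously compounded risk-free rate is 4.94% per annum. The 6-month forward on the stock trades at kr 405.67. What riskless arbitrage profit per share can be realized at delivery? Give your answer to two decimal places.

kr 17.04 per share

PV(dividends) I = 4.30·e^(−0.0494·4/12) = 4.2298
Fair forward F* = (S − I)·e^(rT) = (416.63 − 4.2298)·e^0.024700 = 412.4002 × 1.025008 = 422.7135
Market kr 405.67 < fair 422.7135: forward underpriced → reverse cash-and-carry (short the stock, invest proceeds at r, pay the dividends, go long the forward).
Profit at T = |F_mkt − F*| = |405.67 − 422.7135| = kr 17.04 per share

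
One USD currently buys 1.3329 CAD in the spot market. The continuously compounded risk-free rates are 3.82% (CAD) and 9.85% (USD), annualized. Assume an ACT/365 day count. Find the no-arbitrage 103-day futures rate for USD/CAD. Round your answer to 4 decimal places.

F = S·e^((r_CAD − r_USD)T) = 1.3329 · e^((0.0382 − 0.0985) × 103/365)
= 1.3329 · e^-0.017016 = 1.3329 × 0.983128
F = 1.3104 CAD per USD

1.3104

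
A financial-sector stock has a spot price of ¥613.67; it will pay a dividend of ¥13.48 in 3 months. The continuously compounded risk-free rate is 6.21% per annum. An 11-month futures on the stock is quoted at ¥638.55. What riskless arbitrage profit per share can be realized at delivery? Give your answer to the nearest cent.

PV(dividends) I = 13.48·e^(−0.0621·3/12) = 13.2723
Fair futures F* = (S − I)·e^(rT) = (613.67 − 13.2723)·e^0.056925 = 600.3977 × 1.058576 = 635.5666
Market ¥638.55 > fair 635.5666: forward overpriced → cash-and-carry (borrow at r, buy the stock and collect the dividends, short the forward).
Profit at T = |F_mkt − F*| = |638.55 − 635.5666| = ¥2.98 per share

¥2.98 per share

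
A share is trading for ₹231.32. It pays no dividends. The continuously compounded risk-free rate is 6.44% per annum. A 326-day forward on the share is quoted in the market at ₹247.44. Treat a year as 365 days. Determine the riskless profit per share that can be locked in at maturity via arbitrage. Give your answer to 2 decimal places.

Fair forward: F* = S·e^(carry·T), with carry = r = 0.0644
F* = 231.32 · e^(0.0644 × 326/365) = 231.32 · e^0.057519 = 231.32 × 1.059205 = ₹245.0153
Market ₹247.44 > fair ₹245.0153: forward overpriced → cash-and-carry (buy spot, short the forward).
At maturity, profit = |F_mkt − F*| = |247.44 − 245.0153| = ₹2.42 per share

₹2.42 per share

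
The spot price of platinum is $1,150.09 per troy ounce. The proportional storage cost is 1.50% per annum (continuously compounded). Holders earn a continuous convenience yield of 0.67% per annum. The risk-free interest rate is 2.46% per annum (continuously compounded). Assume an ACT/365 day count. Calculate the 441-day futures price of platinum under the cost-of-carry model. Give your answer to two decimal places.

$1,196.73 per troy ounce

Net carry = r + u − y = 0.0246 + 0.0150 − 0.0067 = 0.0329
F = S·e^((r+u−y)T) = 1150.09 · e^(0.0329 × 441/365) = 1150.09 · e^0.03975041
= 1150.09 × 1.04055103 = $1,196.73 per troy ounce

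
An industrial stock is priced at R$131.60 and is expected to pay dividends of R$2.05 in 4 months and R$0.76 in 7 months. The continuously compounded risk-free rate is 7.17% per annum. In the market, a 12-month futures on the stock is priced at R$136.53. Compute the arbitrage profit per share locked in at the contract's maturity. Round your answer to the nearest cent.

R$1.92 per share

PV(dividends) I = 2.05·e^(−0.0717·4/12) + 0.76·e^(−0.0717·7/12) = 2.7305
Fair futures F* = (S − I)·e^(rT) = (131.60 − 2.7305)·e^0.071700 = 128.8695 × 1.074333 = 138.4488
Market R$136.53 < fair 138.4488: forward underpriced → reverse cash-and-carry (short the stock, invest proceeds at r, pay the dividends, go long the forward).
Profit at T = |F_mkt − F*| = |136.53 − 138.4488| = R$1.92 per share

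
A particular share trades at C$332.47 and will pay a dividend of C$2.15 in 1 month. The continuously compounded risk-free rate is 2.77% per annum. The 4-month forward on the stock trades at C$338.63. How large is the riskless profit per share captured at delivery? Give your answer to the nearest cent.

PV(dividends) I = 2.15·e^(−0.0277·1/12) = 2.1450
Fair forward F* = (S − I)·e^(rT) = (332.47 − 2.1450)·e^0.009233 = 330.3250 × 1.009276 = 333.3891
Market C$338.63 > fair 333.3891: forward overpriced → cash-and-carry (borrow at r, buy the stock and collect the dividends, short the forward).
Profit at T = |F_mkt − F*| = |338.63 − 333.3891| = C$5.24 per share

C$5.24 per share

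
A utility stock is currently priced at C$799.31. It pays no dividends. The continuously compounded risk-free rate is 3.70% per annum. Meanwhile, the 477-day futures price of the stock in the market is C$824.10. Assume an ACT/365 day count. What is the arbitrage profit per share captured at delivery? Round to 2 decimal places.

C$14.81 per share

Fair futures: F* = S·e^(carry·T), with carry = r = 0.0370
F* = 799.31 · e^(0.0370 × 477/365) = 799.31 · e^0.048353 = 799.31 × 1.049541 = C$838.9086
Market C$824.10 < fair C$838.9086: forward underpriced → reverse cash-and-carry (short spot, go long the forward).
At maturity, profit = |F_mkt − F*| = |824.10 − 838.9086| = C$14.81 per share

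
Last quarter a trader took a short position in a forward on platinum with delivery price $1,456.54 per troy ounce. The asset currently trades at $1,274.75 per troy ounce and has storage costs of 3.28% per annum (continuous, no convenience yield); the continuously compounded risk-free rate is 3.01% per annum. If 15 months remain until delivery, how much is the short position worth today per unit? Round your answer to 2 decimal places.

$74.65 per troy ounce

Current fair forward for the remaining 15 months: F = S·e^((r + u)·T), (r + u) = 0.0301 + 0.0328 = 0.0629
F = 1274.75 · e^(0.0629 × 15/12) = 1274.75 × 1.08179857 = 1379.0227
Value of long forward = (F − K)·e^(−rT) = (1379.0227 − 1456.54) · e^(−0.0301·15/12)
= -77.5173 × 0.96307403 = -74.65
Short position value = −(long value) = $74.65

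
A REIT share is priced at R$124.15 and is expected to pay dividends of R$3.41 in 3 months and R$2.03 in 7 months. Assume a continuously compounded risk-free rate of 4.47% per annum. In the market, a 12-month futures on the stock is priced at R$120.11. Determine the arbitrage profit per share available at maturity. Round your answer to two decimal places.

R$4.12 per share

PV(dividends) I = 3.41·e^(−0.0447·3/12) + 2.03·e^(−0.0447·7/12) = 5.3499
Fair futures F* = (S − I)·e^(rT) = (124.15 − 5.3499)·e^0.044700 = 118.8001 × 1.045714 = 124.2309
Market R$120.11 < fair 124.2309: forward underpriced → reverse cash-and-carry (short the stock, invest proceeds at r, pay the dividends, go long the forward).
Profit at T = |F_mkt − F*| = |120.11 − 124.2309| = R$4.12 per share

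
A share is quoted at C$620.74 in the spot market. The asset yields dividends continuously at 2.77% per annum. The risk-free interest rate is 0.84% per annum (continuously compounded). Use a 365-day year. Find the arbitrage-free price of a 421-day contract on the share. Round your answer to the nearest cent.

C$607.07

F = S·e^((r − q)T) = 620.74 · e^((0.0084 − 0.0277) × 421/365)
= 620.74 · e^-0.022261 = 620.74 × 0.977985
F = C$607.07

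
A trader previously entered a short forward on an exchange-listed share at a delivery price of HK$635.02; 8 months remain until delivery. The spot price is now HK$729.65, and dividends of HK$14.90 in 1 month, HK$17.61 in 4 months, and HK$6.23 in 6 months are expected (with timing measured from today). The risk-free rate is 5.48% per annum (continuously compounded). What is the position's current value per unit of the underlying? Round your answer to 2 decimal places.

-HK$79.23

PV(remaining dividends) I = 14.90·e^(−0.0548·1/12) + 17.61·e^(−0.0548·4/12) + 6.23·e^(−0.0548·6/12) = 38.1850
Current forward F = (S − I)·e^(rT) = (729.65 − 38.1850)·e^(0.0548·8/12) = 691.4650 × 1.037209 = 717.1937
Value (long) = (F − K)·e^(−rT) = (717.1937 − 635.02) × 0.964126 = 79.2258
Short position value = −(long value) = -HK$79.23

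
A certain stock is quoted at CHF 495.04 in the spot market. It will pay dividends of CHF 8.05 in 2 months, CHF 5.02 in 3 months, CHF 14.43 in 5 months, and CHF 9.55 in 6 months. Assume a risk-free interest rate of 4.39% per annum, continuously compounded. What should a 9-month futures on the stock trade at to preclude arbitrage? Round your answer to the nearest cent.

PV(dividends) I = 8.05·e^(−0.0439·2/12) + 5.02·e^(−0.0439·3/12) + 14.43·e^(−0.0439·5/12) + 9.55·e^(−0.0439·6/12)
I = 7.9913 + 4.9652 + 14.1685 + 9.3427 = 36.4677
F = (S − I)·e^(rT) = (495.04 − 36.4677) · e^(0.0439·9/12)
= 458.5723 · e^0.032925 = 458.5723 × 1.033473 = CHF 473.92

CHF 473.92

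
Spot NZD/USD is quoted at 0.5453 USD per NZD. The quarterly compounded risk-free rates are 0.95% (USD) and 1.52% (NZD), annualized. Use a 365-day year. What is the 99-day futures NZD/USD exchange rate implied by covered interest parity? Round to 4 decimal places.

By covered interest parity, F = S · (1+r_USD/4)^(4T) / (1+r_NZD/4)^(4T)
= 0.5453 × 1.002577 / 1.004123 = 0.5453 × 0.998460
F = 0.5445 USD per NZD

0.5445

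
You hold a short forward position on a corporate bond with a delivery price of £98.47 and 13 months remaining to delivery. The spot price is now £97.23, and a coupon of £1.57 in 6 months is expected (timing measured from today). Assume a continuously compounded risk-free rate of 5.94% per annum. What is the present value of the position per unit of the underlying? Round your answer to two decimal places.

-£3.37

PV(remaining coupons) I = 1.57·e^(−0.0594·6/12) = 1.5241
Current forward F = (S − I)·e^(rT) = (97.23 − 1.5241)·e^(0.0594·13/12) = 95.7059 × 1.066466 = 102.0671
Value (long) = (F − K)·e^(−rT) = (102.0671 − 98.47) × 0.937677 = 3.3729
Short position value = −(long value) = -£3.37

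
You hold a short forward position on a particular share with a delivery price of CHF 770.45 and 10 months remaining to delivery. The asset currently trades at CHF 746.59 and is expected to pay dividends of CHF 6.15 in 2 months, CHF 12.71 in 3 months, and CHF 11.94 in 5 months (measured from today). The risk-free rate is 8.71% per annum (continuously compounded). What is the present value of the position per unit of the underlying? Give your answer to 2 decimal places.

-CHF 0.07

PV(remaining dividends) I = 6.15·e^(−0.0871·2/12) + 12.71·e^(−0.0871·3/12) + 11.94·e^(−0.0871·5/12) = 30.0120
Current forward F = (S − I)·e^(rT) = (746.59 − 30.0120)·e^(0.0871·10/12) = 716.5780 × 1.075282 = 770.5234
Value (long) = (F − K)·e^(−rT) = (770.5234 − 770.45) × 0.929988 = 0.0683
Short position value = −(long value) = -CHF 0.07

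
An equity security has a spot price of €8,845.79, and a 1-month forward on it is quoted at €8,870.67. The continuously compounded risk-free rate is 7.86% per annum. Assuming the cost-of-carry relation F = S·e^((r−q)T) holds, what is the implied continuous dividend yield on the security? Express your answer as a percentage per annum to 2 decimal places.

4.49%

From F = S·e^((r−q)T): (r − q) = ln(F/S)/T
ln(8870.67/8845.79) = ln(1.002813) = 0.002809
(r − q) = 0.002809 / (1/12) = 0.033708
q = r − ln(F/S)/T = 0.0786 − 0.033708 = 0.044892
q = 4.49%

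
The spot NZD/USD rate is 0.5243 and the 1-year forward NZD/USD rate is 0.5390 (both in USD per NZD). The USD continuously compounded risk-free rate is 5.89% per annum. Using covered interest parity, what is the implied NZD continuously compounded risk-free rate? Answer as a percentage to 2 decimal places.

F = S·e^((r_USD − r_NZD)T) ⇒ r_NZD = r_USD − ln(F/S)/T
ln(0.5390/0.5243) = 0.027652; /(12/12) = 0.027652
r_NZD = 0.0589 − 0.027652 = 0.031248
r_NZD = 3.12%

3.12%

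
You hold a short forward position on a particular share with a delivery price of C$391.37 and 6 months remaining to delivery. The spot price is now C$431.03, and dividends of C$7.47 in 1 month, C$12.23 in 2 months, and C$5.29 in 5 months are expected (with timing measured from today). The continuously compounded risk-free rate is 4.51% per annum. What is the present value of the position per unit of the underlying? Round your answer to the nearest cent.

-C$23.61

PV(remaining dividends) I = 7.47·e^(−0.0451·1/12) + 12.23·e^(−0.0451·2/12) + 5.29·e^(−0.0451·5/12) = 24.7719
Current forward F = (S − I)·e^(rT) = (431.03 − 24.7719)·e^(0.0451·6/12) = 406.2581 × 1.022806 = 415.5232
Value (long) = (F − K)·e^(−rT) = (415.5232 − 391.37) × 0.977702 = 23.6146
Short position value = −(long value) = -C$23.61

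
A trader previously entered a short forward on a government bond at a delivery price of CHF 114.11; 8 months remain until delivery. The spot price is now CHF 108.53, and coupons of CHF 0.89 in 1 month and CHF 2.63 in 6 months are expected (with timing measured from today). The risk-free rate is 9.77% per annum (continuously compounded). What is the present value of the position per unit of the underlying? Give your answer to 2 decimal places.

CHF 1.77

PV(remaining coupons) I = 0.89·e^(−0.0977·1/12) + 2.63·e^(−0.0977·6/12) = 3.3874
Current forward F = (S − I)·e^(rT) = (108.53 − 3.3874)·e^(0.0977·8/12) = 105.1426 × 1.067301 = 112.2188
Value (long) = (F − K)·e^(−rT) = (112.2188 − 114.11) × 0.936943 = -1.7719
Short position value = −(long value) = CHF 1.77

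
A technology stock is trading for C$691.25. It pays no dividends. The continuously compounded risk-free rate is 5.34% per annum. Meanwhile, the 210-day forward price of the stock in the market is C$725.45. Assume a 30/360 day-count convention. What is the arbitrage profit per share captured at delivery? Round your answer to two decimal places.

C$12.33 per share

Fair forward: F* = S·e^(carry·T), with carry = r = 0.0534
F* = 691.25 · e^(0.0534 × 210/360) = 691.25 · e^0.031150 = 691.25 × 1.031640 = C$713.1211
Market C$725.45 > fair C$713.1211: forward overpriced → cash-and-carry (buy spot, short the forward).
At maturity, profit = |F_mkt − F*| = |725.45 − 713.1211| = C$12.33 per share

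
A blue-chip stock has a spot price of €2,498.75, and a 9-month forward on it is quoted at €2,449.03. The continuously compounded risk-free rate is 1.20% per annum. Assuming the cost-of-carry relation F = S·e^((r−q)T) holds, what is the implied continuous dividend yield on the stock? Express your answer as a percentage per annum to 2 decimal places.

From F = S·e^((r−q)T): (r − q) = ln(F/S)/T
ln(2449.03/2498.75) = ln(0.980102) = -0.020099
(r − q) = -0.020099 / (9/12) = -0.026799
q = r − ln(F/S)/T = 0.0120 + 0.026799 = 0.038799
q = 3.88%

3.88%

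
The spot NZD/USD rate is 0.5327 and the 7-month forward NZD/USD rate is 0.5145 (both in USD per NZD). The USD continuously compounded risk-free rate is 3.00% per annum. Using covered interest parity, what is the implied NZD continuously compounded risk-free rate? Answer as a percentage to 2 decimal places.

8.96%

F = S·e^((r_USD − r_NZD)T) ⇒ r_NZD = r_USD − ln(F/S)/T
ln(0.5145/0.5327) = -0.034763; /(7/12) = -0.059594
r_NZD = 0.0300 + 0.059594 = 0.089594
r_NZD = 8.96%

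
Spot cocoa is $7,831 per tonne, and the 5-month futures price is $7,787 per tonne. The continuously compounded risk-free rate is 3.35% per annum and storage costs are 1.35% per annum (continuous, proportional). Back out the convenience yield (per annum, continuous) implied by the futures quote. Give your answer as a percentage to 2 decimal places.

F = S·e^((r+u−y)T) ⇒ (r+u−y) = ln(F/S)/T
ln(7787/7831) = -0.005635; /T ⇒ -0.013524
y = r + u − ln(F/S)/T = 0.0335 + 0.0135 + 0.013524 = 0.060524
y = 6.05%

6.05%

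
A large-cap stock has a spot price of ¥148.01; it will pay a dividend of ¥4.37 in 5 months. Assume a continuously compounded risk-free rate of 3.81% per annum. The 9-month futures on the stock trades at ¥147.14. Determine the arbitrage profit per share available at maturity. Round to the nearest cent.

PV(dividends) I = 4.37·e^(−0.0381·5/12) = 4.3012
Fair futures F* = (S − I)·e^(rT) = (148.01 − 4.3012)·e^0.028575 = 143.7088 × 1.028987 = 147.8745
Market ¥147.14 < fair 147.8745: forward underpriced → reverse cash-and-carry (short the stock, invest proceeds at r, pay the dividends, go long the forward).
Profit at T = |F_mkt − F*| = |147.14 − 147.8745| = ¥0.73 per share

¥0.73 per share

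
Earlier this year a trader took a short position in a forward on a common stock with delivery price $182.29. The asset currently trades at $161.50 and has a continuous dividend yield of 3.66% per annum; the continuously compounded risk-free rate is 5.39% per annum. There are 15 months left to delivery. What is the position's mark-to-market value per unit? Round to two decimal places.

$16.13

Current fair forward for the remaining 15 months: F = S·e^((r − q)·T), (r − q) = 0.0539 − 0.0366 = 0.0173
F = 161.50 · e^(0.0173 × 15/12) = 161.50 × 1.021861 = 165.0306
Value of long forward = (F − K)·e^(−rT) = (165.0306 − 182.29) · e^(−0.0539·15/12)
= -17.2594 × 0.934845 = -16.13
Short position value = −(long value) = $16.13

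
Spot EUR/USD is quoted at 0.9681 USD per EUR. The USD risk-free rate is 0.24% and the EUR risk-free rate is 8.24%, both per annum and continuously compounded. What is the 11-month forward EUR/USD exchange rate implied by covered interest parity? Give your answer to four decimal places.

F = S·e^((r_USD − r_EUR)T) = 0.9681 · e^((0.0024 − 0.0824) × 11/12)
= 0.9681 · e^-0.073333 = 0.9681 × 0.929291
F = 0.8996 USD per EUR

0.8996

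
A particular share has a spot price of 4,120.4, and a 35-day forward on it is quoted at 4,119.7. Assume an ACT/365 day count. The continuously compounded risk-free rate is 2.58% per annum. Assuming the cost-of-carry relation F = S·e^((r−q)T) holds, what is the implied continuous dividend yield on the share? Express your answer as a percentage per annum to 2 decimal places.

2.76%

From F = S·e^((r−q)T): (r − q) = ln(F/S)/T
ln(4119.7/4120.4) = ln(0.999830) = -0.000170
(r − q) = -0.000170 / (35/365) = -0.001773
q = r − ln(F/S)/T = 0.0258 + 0.001773 = 0.027573
q = 2.76%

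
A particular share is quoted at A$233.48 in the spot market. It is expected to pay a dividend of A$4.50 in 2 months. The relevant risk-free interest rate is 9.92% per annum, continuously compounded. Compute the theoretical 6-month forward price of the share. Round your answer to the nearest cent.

PV(dividends) I = 4.50·e^(−0.0992·2/12)
I = 4.4262
F = (S − I)·e^(rT) = (233.48 − 4.4262) · e^(0.0992·6/12)
= 229.0538 · e^0.049600 = 229.0538 × 1.050851 = A$240.70

A$240.70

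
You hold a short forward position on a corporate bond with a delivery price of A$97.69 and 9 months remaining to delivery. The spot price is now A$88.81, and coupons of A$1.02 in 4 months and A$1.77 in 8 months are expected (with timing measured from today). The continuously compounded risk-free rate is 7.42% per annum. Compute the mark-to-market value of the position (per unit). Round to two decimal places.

PV(remaining coupons) I = 1.02·e^(−0.0742·4/12) + 1.77·e^(−0.0742·8/12) = 2.6797
Current forward F = (S − I)·e^(rT) = (88.81 − 2.6797)·e^(0.0742·9/12) = 86.1303 × 1.057228 = 91.0594
Value (long) = (F − K)·e^(−rT) = (91.0594 − 97.69) × 0.945870 = -6.2717
Short position value = −(long value) = A$6.27

A$6.27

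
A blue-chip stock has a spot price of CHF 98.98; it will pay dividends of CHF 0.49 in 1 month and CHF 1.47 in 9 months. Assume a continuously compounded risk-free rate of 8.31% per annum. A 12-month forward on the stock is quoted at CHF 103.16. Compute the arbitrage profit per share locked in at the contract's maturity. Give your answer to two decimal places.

CHF 2.37 per share

PV(dividends) I = 0.49·e^(−0.0831·1/12) + 1.47·e^(−0.0831·9/12) = 1.8678
Fair forward F* = (S − I)·e^(rT) = (98.98 − 1.8678)·e^0.083100 = 97.1122 × 1.086650 = 105.5270
Market CHF 103.16 < fair 105.5270: forward underpriced → reverse cash-and-carry (short the stock, invest proceeds at r, pay the dividends, go long the forward).
Profit at T = |F_mkt − F*| = |103.16 − 105.5270| = CHF 2.37 per share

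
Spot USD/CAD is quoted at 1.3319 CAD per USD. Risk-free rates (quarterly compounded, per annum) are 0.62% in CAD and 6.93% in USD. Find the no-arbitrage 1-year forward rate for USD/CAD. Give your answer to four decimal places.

1.2512

By covered interest parity, F = S · (1+r_CAD/4)^(4T) / (1+r_USD/4)^(4T)
= 1.3319 × 1.006214 / 1.071122 = 1.3319 × 0.939402
F = 1.2512 CAD per USD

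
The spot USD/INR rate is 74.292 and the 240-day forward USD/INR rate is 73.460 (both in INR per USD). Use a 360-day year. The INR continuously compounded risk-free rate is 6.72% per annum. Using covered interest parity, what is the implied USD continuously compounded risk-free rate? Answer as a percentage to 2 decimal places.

8.41%

F = S·e^((r_INR − r_USD)T) ⇒ r_USD = r_INR − ln(F/S)/T
ln(73.460/74.292) = -0.011262; /(240/360) = -0.016893
r_USD = 0.0672 + 0.016893 = 0.084093
r_USD = 8.41%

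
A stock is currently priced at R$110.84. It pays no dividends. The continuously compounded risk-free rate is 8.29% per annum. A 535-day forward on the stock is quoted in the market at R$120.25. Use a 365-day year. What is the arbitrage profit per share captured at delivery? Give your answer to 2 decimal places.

R$4.91 per share

Fair forward: F* = S·e^(carry·T), with carry = r = 0.0829
F* = 110.84 · e^(0.0829 × 535/365) = 110.84 · e^0.121511 = 110.84 × 1.129202 = R$125.1607
Market R$120.25 < fair R$125.1607: forward underpriced → reverse cash-and-carry (short spot, go long the forward).
At maturity, profit = |F_mkt − F*| = |120.25 − 125.1607| = R$4.91 per share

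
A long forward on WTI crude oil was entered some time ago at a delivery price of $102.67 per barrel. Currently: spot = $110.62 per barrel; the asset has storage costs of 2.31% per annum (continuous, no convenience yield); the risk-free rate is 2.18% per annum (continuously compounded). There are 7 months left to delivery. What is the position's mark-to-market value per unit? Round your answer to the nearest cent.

Current fair forward for the remaining 7 months: F = S·e^((r + u)·T), (r + u) = 0.0218 + 0.0231 = 0.0449
F = 110.62 · e^(0.0449 × 7/12) = 110.62 × 1.026538 = 113.5556
Value of long forward = (F − K)·e^(−rT) = (113.5556 − 102.67) · e^(−0.0218·7/12)
= 10.8856 × 0.987364 = 10.75

$10.75 per barrel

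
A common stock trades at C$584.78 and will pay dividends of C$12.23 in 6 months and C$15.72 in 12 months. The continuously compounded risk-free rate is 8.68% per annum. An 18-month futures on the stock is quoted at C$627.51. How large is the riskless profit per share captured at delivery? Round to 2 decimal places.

C$8.83 per share

PV(dividends) I = 12.23·e^(−0.0868·6/12) + 15.72·e^(−0.0868·12/12) = 26.1236
Fair futures F* = (S − I)·e^(rT) = (584.78 − 26.1236)·e^0.130200 = 558.6564 × 1.139056 = 636.3409
Market C$627.51 < fair 636.3409: forward underpriced → reverse cash-and-carry (short the stock, invest proceeds at r, pay the dividends, go long the forward).
Profit at T = |F_mkt − F*| = |627.51 − 636.3409| = C$8.83 per share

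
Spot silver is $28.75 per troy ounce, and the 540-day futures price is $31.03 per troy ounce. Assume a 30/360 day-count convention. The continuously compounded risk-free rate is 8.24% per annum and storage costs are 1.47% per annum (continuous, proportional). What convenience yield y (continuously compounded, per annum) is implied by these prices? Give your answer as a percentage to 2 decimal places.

4.62%

F = S·e^((r+u−y)T) ⇒ (r+u−y) = ln(F/S)/T
ln(31.03/28.75) = 0.076317; /T ⇒ 0.050878
y = r + u − ln(F/S)/T = 0.0824 + 0.0147 − 0.050878 = 0.046222
y = 4.62%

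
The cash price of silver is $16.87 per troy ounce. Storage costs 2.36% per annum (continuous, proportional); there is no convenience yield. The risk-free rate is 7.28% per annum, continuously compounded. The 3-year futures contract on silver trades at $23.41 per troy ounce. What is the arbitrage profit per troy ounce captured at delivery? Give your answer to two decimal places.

$0.88 per troy ounce

Fair futures: F* = S·e^(carry·T), with carry = (r + u) = 0.0728 + 0.0236 = 0.0964
F* = 16.87 · e^(0.0964 × 3) = 16.87 · e^0.289200 = 16.87 × 1.335359 = $22.5275
Market $23.41 > fair $22.5275: forward overpriced → cash-and-carry (buy spot, short the forward).
At maturity, profit = |F_mkt − F*| = |23.41 − 22.5275| = $0.88 per troy ounce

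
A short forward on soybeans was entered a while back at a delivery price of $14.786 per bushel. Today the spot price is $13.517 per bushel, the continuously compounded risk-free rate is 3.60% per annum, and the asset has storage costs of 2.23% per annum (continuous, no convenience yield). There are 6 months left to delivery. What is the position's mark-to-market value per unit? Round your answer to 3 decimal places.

$0.854 per bushel

Current fair forward for the remaining 6 months: F = S·e^((r + u)·T), (r + u) = 0.0360 + 0.0223 = 0.0583
F = 13.517 · e^(0.0583 × 6/12) = 13.517 × 1.029579 = 13.9168
Value of long forward = (F − K)·e^(−rT) = (13.9168 − 14.786) · e^(−0.0360·6/12)
= -0.8692 × 0.982161 = -0.854
Short position value = −(long value) = $0.854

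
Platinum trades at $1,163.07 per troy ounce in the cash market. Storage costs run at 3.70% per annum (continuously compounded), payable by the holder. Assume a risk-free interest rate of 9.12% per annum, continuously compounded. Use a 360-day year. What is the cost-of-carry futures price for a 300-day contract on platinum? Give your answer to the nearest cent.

Net carry = r + u − y = 0.0912 + 0.0370 − 0.0000 = 0.1282
F = S·e^((r+u−y)T) = 1163.07 · e^(0.1282 × 300/360) = 1163.07 · e^0.10683333
= 1163.07 × 1.11274878 = $1,294.20 per troy ounce

$1,294.20 per troy ounce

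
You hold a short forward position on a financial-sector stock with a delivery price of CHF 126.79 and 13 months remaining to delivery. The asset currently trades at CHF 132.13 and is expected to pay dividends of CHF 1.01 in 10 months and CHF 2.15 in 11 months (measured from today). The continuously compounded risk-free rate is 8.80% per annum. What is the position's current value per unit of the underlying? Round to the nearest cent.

-CHF 13.95

PV(remaining dividends) I = 1.01·e^(−0.0880·10/12) + 2.15·e^(−0.0880·11/12) = 2.9220
Current forward F = (S − I)·e^(rT) = (132.13 − 2.9220)·e^(0.0880·13/12) = 129.2080 × 1.100025 = 142.1320
Value (long) = (F − K)·e^(−rT) = (142.1320 − 126.79) × 0.909070 = 13.9470
Short position value = −(long value) = -CHF 13.95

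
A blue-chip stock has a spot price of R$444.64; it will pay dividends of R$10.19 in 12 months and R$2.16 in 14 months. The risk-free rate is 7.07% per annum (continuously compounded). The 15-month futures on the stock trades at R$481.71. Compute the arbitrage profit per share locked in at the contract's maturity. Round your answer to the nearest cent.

PV(dividends) I = 10.19·e^(−0.0707·12/12) + 2.16·e^(−0.0707·14/12) = 11.4834
Fair futures F* = (S − I)·e^(rT) = (444.64 − 11.4834)·e^0.088375 = 433.1566 × 1.092398 = 473.1794
Market R$481.71 > fair 473.1794: forward overpriced → cash-and-carry (borrow at r, buy the stock and collect the dividends, short the forward).
Profit at T = |F_mkt − F*| = |481.71 − 473.1794| = R$8.53 per share

R$8.53 per share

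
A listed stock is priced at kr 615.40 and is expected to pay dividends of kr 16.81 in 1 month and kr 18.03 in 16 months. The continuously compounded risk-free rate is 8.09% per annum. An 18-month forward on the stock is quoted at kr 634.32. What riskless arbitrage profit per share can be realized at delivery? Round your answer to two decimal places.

PV(dividends) I = 16.81·e^(−0.0809·1/12) + 18.03·e^(−0.0809·16/12) = 32.8834
Fair forward F* = (S − I)·e^(rT) = (615.40 − 32.8834)·e^0.121350 = 582.5166 × 1.129020 = 657.6729
Market kr 634.32 < fair 657.6729: forward underpriced → reverse cash-and-carry (short the stock, invest proceeds at r, pay the dividends, go long the forward).
Profit at T = |F_mkt − F*| = |634.32 − 657.6729| = kr 23.35 per share

kr 23.35 per share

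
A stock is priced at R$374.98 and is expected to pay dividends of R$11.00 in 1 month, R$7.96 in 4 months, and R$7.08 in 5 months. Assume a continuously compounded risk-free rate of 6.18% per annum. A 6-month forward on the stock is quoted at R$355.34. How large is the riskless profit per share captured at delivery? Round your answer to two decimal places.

PV(dividends) I = 11.00·e^(−0.0618·1/12) + 7.96·e^(−0.0618·4/12) + 7.08·e^(−0.0618·5/12) = 25.6412
Fair forward F* = (S − I)·e^(rT) = (374.98 − 25.6412)·e^0.030900 = 349.3388 × 1.031382 = 360.3018
Market R$355.34 < fair 360.3018: forward underpriced → reverse cash-and-carry (short the stock, invest proceeds at r, pay the dividends, go long the forward).
Profit at T = |F_mkt − F*| = |355.34 − 360.3018| = R$4.96 per share

R$4.96 per share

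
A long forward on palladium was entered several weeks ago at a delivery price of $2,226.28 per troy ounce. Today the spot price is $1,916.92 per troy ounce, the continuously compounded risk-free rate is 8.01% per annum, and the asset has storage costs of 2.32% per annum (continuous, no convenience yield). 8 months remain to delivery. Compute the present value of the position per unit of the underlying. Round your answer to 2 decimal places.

-$163.72 per troy ounce

Current fair forward for the remaining 8 months: F = S·e^((r + u)·T), (r + u) = 0.0801 + 0.0232 = 0.1033
F = 1916.92 · e^(0.1033 × 8/12) = 1916.92 × 1.07129336 = 2053.5837
Value of long forward = (F − K)·e^(−rT) = (2053.5837 − 2226.28) · e^(−0.0801·8/12)
= -172.6963 × 0.94800074 = -163.72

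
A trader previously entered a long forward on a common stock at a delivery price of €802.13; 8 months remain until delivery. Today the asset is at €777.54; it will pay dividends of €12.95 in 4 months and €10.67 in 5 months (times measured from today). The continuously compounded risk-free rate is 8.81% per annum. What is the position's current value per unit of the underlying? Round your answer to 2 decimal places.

PV(remaining dividends) I = 12.95·e^(−0.0881·4/12) + 10.67·e^(−0.0881·5/12) = 22.8607
Current forward F = (S − I)·e^(rT) = (777.54 − 22.8607)·e^(0.0881·8/12) = 754.6793 × 1.060492 = 800.3314
Value (long) = (F − K)·e^(−rT) = (800.3314 − 802.13) × 0.942958 = -1.6960
Value = -€1.70

-€1.70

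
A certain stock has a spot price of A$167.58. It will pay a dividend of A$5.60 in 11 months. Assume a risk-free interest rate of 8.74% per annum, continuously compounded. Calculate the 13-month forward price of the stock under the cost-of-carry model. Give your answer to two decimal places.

A$178.54

PV(dividends) I = 5.60·e^(−0.0874·11/12)
I = 5.1688
F = (S − I)·e^(rT) = (167.58 − 5.1688) · e^(0.0874·13/12)
= 162.4112 · e^0.094683 = 162.4112 × 1.099310 = A$178.54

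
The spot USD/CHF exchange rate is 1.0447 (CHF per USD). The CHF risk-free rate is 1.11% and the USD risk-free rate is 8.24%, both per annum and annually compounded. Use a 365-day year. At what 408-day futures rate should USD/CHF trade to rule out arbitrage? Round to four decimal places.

By covered interest parity, F = S · (1+r_CHF)^T / (1+r_USD)^T
= 1.0447 × 1.012416 / 1.092544 = 1.0447 × 0.926659
F = 0.9681 CHF per USD

0.9681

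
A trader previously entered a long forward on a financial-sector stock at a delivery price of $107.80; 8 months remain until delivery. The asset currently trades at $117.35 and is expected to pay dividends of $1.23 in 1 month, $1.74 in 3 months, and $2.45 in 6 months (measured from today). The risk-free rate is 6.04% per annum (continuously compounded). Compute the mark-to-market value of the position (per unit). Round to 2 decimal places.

$8.49

PV(remaining dividends) I = 1.23·e^(−0.0604·1/12) + 1.74·e^(−0.0604·3/12) + 2.45·e^(−0.0604·6/12) = 5.3149
Current forward F = (S − I)·e^(rT) = (117.35 − 5.3149)·e^(0.0604·8/12) = 112.0351 × 1.041088 = 116.6384
Value (long) = (F − K)·e^(−rT) = (116.6384 − 107.80) × 0.960533 = 8.4896
Value = $8.49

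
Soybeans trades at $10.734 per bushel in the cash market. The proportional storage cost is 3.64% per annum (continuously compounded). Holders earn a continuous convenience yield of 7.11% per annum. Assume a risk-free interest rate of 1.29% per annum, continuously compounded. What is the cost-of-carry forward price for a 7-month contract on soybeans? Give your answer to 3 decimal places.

$10.598 per bushel

Net carry = r + u − y = 0.0129 + 0.0364 − 0.0711 = -0.0218
F = S·e^((r+u−y)T) = 10.734 · e^(-0.0218 × 7/12) = 10.734 · e^-0.012717
= 10.734 × 0.987364 = $10.598 per bushel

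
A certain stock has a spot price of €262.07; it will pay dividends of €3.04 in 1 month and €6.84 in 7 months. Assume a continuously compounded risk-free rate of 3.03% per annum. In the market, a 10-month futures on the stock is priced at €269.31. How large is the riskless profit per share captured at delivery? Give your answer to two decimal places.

PV(dividends) I = 3.04·e^(−0.0303·1/12) + 6.84·e^(−0.0303·7/12) = 9.7525
Fair futures F* = (S − I)·e^(rT) = (262.07 − 9.7525)·e^0.025250 = 252.3175 × 1.025571 = 258.7695
Market €269.31 > fair 258.7695: forward overpriced → cash-and-carry (borrow at r, buy the stock and collect the dividends, short the forward).
Profit at T = |F_mkt − F*| = |269.31 − 258.7695| = €10.54 per share

€10.54 per share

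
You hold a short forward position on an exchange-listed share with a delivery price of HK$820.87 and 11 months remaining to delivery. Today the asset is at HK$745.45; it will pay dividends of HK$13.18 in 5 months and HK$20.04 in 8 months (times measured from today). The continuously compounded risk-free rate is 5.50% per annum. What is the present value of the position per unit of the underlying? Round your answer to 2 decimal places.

HK$67.26

PV(remaining dividends) I = 13.18·e^(−0.0550·5/12) + 20.04·e^(−0.0550·8/12) = 32.1999
Current forward F = (S − I)·e^(rT) = (745.45 − 32.1999)·e^(0.0550·11/12) = 713.2501 × 1.051709 = 750.1315
Value (long) = (F − K)·e^(−rT) = (750.1315 − 820.87) × 0.950833 = -67.2605
Short position value = −(long value) = HK$67.26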